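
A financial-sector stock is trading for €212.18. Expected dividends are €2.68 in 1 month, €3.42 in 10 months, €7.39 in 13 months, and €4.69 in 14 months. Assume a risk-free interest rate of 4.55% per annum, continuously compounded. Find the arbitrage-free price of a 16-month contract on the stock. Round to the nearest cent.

€206.91

PV(dividends) I = 2.68·e^(−0.0455·1/12) + 3.42·e^(−0.0455·10/12) + 7.39·e^(−0.0455·13/12) + 4.69·e^(−0.0455·14/12)
I = 2.6699 + 3.2928 + 7.0346 + 4.4475 = 17.4448
F = (S − I)·e^(rT) = (212.18 − 17.4448) · e^(0.0455·16/12)
= 194.7352 · e^0.060667 = 194.7352 × 1.062545 = €206.91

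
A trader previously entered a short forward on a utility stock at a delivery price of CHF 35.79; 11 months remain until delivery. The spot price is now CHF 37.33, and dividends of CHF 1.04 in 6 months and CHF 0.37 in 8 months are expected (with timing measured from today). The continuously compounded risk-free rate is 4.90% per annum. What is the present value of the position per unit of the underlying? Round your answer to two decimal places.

-CHF 1.74

PV(remaining dividends) I = 1.04·e^(−0.0490·6/12) + 0.37·e^(−0.0490·8/12) = 1.3729
Current forward F = (S − I)·e^(rT) = (37.33 − 1.3729)·e^(0.0490·11/12) = 35.9571 × 1.045941 = 37.6090
Value (long) = (F − K)·e^(−rT) = (37.6090 − 35.79) × 0.956077 = 1.7391
Short position value = −(long value) = -CHF 1.74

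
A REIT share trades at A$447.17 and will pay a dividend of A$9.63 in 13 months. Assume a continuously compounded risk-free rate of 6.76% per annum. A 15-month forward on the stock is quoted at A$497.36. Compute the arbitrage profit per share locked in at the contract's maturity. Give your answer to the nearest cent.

PV(dividends) I = 9.63·e^(−0.0676·13/12) = 8.9500
Fair forward F* = (S − I)·e^(rT) = (447.17 − 8.9500)·e^0.084500 = 438.2200 × 1.088173 = 476.8592
Market A$497.36 > fair 476.8592: forward overpriced → cash-and-carry (borrow at r, buy the stock and collect the dividends, short the forward).
Profit at T = |F_mkt − F*| = |497.36 − 476.8592| = A$20.50 per share

A$20.50 per share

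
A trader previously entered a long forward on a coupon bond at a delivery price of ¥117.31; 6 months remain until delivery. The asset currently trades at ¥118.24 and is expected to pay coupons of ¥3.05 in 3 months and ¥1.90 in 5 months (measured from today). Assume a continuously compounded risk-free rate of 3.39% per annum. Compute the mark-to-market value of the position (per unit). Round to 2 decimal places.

PV(remaining coupons) I = 3.05·e^(−0.0339·3/12) + 1.90·e^(−0.0339·5/12) = 4.8976
Current forward F = (S − I)·e^(rT) = (118.24 − 4.8976)·e^(0.0339·6/12) = 113.3424 × 1.017094 = 115.2799
Value (long) = (F − K)·e^(−rT) = (115.2799 − 117.31) × 0.983193 = -1.9960
Value = -¥2.00

-¥2.00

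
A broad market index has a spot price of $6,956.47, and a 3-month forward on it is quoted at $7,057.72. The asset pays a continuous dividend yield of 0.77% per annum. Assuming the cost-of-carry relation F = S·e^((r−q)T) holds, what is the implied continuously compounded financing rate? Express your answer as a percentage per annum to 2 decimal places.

6.55%

From F = S·e^((r−q)T): (r − q) = ln(F/S)/T
ln(7057.72/6956.47) = ln(1.014555) = 0.014450
(r − q) = 0.014450 / (3/12) = 0.057800
r = ln(F/S)/T + q = 0.057800 + 0.0077 = 0.065500
r = 6.55%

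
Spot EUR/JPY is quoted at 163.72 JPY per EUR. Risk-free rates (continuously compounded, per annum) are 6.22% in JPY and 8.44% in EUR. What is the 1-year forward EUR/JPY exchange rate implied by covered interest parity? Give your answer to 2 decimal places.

F = S·e^((r_JPY − r_EUR)T) = 163.72 · e^((0.0622 − 0.0844) × 12/12)
= 163.72 · e^-0.022200 = 163.72 × 0.978045
F = 160.13 JPY per EUR

160.13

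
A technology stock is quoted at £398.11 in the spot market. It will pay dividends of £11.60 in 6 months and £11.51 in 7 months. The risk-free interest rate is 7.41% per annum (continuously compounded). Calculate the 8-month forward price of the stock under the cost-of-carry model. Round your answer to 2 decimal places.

£394.95

PV(dividends) I = 11.60·e^(−0.0741·6/12) + 11.51·e^(−0.0741·7/12)
I = 11.1781 + 11.0231 = 22.2012
F = (S − I)·e^(rT) = (398.11 − 22.2012) · e^(0.0741·8/12)
= 375.9088 · e^0.049400 = 375.9088 × 1.050641 = £394.95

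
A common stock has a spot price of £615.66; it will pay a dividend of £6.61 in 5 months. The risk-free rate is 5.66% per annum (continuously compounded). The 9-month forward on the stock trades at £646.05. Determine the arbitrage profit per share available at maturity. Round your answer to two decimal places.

£10.43 per share

PV(dividends) I = 6.61·e^(−0.0566·5/12) = 6.4559
Fair forward F* = (S − I)·e^(rT) = (615.66 − 6.4559)·e^0.042450 = 609.2041 × 1.043364 = 635.6216
Market £646.05 > fair 635.6216: forward overpriced → cash-and-carry (borrow at r, buy the stock and collect the dividends, short the forward).
Profit at T = |F_mkt − F*| = |646.05 − 635.6216| = £10.43 per share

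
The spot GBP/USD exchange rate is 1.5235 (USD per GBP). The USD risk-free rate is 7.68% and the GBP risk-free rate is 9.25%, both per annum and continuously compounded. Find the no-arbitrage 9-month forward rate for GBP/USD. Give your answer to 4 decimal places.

F = S·e^((r_USD − r_GBP)T) = 1.5235 · e^((0.0768 − 0.0925) × 9/12)
= 1.5235 · e^-0.011775 = 1.5235 × 0.988294
F = 1.5057 USD per GBP

1.5057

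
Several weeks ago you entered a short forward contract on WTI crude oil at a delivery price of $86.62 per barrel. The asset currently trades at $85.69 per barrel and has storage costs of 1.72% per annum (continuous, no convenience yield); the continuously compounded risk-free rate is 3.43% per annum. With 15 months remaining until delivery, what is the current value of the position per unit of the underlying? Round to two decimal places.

-$4.57 per barrel

Current fair forward for the remaining 15 months: F = S·e^((r + u)·T), (r + u) = 0.0343 + 0.0172 = 0.0515
F = 85.69 · e^(0.0515 × 15/12) = 85.69 × 1.066492 = 91.3877
Value of long forward = (F − K)·e^(−rT) = (91.3877 − 86.62) · e^(−0.0343·15/12)
= 4.7677 × 0.958031 = 4.57
Short position value = −(long value) = -$4.57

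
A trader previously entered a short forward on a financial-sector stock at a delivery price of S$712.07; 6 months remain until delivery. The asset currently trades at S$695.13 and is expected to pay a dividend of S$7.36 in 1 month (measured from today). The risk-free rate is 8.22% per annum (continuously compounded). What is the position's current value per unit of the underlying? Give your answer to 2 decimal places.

PV(remaining dividends) I = 7.36·e^(−0.0822·1/12) = 7.3098
Current forward F = (S − I)·e^(rT) = (695.13 − 7.3098)·e^(0.0822·6/12) = 687.8202 × 1.041956 = 716.6784
Value (long) = (F − K)·e^(−rT) = (716.6784 − 712.07) × 0.959733 = 4.4228
Short position value = −(long value) = -S$4.42

-S$4.42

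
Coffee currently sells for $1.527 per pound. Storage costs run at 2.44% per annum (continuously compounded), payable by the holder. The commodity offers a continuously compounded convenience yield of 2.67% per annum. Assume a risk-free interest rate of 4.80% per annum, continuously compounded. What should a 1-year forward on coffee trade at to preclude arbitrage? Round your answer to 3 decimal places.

Net carry = r + u − y = 0.0480 + 0.0244 − 0.0267 = 0.0457
F = S·e^((r+u−y)T) = 1.527 · e^(0.0457 × 1) = 1.527 · e^0.045700
= 1.527 × 1.046760 = $1.598 per pound

$1.598 per pound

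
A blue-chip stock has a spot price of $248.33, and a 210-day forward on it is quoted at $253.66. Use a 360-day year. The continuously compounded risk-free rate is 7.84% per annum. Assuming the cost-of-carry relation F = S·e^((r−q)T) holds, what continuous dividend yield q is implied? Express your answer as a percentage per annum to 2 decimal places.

4.20%

From F = S·e^((r−q)T): (r − q) = ln(F/S)/T
ln(253.66/248.33) = ln(1.021463) = 0.021236
(r − q) = 0.021236 / (210/360) = 0.036405
q = r − ln(F/S)/T = 0.0784 − 0.036405 = 0.041995
q = 4.20%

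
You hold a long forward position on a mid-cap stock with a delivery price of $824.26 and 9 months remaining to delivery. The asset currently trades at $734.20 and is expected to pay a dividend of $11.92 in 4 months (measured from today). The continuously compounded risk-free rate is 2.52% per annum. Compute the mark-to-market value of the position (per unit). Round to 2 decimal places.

PV(remaining dividends) I = 11.92·e^(−0.0252·4/12) = 11.8203
Current forward F = (S − I)·e^(rT) = (734.20 − 11.8203)·e^(0.0252·9/12) = 722.3797 × 1.019080 = 736.1627
Value (long) = (F − K)·e^(−rT) = (736.1627 − 824.26) × 0.981277 = -86.4479
Value = -$86.45

-$86.45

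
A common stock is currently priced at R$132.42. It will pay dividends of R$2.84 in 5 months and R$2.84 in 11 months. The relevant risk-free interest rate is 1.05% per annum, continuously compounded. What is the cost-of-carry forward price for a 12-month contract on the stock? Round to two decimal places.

PV(dividends) I = 2.84·e^(−0.0105·5/12) + 2.84·e^(−0.0105·11/12)
I = 2.8276 + 2.8128 = 5.6404
F = (S − I)·e^(rT) = (132.42 − 5.6404) · e^(0.0105·12/12)
= 126.7796 · e^0.010500 = 126.7796 × 1.010555 = R$128.12

R$128.12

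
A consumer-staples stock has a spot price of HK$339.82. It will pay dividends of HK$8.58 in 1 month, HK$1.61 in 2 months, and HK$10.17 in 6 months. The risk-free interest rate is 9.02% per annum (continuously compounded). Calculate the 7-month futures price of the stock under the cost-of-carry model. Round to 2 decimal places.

HK$337.28

PV(dividends) I = 8.58·e^(−0.0902·1/12) + 1.61·e^(−0.0902·2/12) + 10.17·e^(−0.0902·6/12)
I = 8.5157 + 1.5860 + 9.7215 = 19.8232
F = (S − I)·e^(rT) = (339.82 − 19.8232) · e^(0.0902·7/12)
= 319.9968 · e^0.052617 = 319.9968 × 1.054026 = HK$337.28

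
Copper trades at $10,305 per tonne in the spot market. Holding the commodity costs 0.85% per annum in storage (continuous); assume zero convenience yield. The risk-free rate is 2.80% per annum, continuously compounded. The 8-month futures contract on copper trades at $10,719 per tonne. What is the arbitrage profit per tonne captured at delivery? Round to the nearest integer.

$160 per tonne

Fair futures: F* = S·e^(carry·T), with carry = (r + u) = 0.0280 + 0.0085 = 0.0365
F* = 10305 · e^(0.0365 × 8/12) = 10305 · e^0.024333 = 10305 × 1.024631 = $10558.8225
Market $10719 > fair $10558.8225: forward overpriced → cash-and-carry (buy spot, short the forward).
At maturity, profit = |F_mkt − F*| = |10719 − 10558.8225| = $160 per tonne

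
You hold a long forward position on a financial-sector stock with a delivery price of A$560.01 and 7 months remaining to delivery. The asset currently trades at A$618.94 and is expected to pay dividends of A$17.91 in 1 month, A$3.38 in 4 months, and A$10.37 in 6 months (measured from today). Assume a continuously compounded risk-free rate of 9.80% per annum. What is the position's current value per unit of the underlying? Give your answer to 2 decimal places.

A$59.14

PV(remaining dividends) I = 17.91·e^(−0.0980·1/12) + 3.38·e^(−0.0980·4/12) + 10.37·e^(−0.0980·6/12) = 30.9098
Current forward F = (S − I)·e^(rT) = (618.94 − 30.9098)·e^(0.0980·7/12) = 588.0302 × 1.058832 = 622.6252
Value (long) = (F − K)·e^(−rT) = (622.6252 − 560.01) × 0.944437 = 59.1361
Value = A$59.14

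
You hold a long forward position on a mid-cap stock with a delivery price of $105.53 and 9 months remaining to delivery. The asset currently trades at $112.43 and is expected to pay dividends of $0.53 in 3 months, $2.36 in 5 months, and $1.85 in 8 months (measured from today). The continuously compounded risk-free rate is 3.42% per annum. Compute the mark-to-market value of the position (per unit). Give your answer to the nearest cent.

$4.91

PV(remaining dividends) I = 0.53·e^(−0.0342·3/12) + 2.36·e^(−0.0342·5/12) + 1.85·e^(−0.0342·8/12) = 4.6604
Current forward F = (S − I)·e^(rT) = (112.43 − 4.6604)·e^(0.0342·9/12) = 107.7696 × 1.025982 = 110.5697
Value (long) = (F − K)·e^(−rT) = (110.5697 − 105.53) × 0.974676 = 4.9121
Value = $4.91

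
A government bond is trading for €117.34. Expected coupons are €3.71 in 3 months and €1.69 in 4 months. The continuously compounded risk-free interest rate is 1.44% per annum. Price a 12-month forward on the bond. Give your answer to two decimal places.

PV(coupons) I = 3.71·e^(−0.0144·3/12) + 1.69·e^(−0.0144·4/12)
I = 3.6967 + 1.6819 = 5.3786
F = (S − I)·e^(rT) = (117.34 − 5.3786) · e^(0.0144·12/12)
= 111.9614 · e^0.014400 = 111.9614 × 1.014504 = €113.59

€113.59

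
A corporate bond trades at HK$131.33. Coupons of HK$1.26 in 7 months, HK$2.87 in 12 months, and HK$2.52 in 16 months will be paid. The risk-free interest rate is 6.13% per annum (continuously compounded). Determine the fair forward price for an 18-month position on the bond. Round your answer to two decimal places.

PV(coupons) I = 1.26·e^(−0.0613·7/12) + 2.87·e^(−0.0613·12/12) + 2.52·e^(−0.0613·16/12)
I = 1.2157 + 2.6994 + 2.3222 = 6.2373
F = (S − I)·e^(rT) = (131.33 − 6.2373) · e^(0.0613·18/12)
= 125.0927 · e^0.091950 = 125.0927 × 1.096310 = HK$137.14

HK$137.14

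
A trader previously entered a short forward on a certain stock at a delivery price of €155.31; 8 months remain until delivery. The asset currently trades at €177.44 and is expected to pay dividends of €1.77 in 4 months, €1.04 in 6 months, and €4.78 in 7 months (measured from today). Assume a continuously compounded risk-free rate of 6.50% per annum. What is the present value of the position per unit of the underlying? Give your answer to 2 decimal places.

PV(remaining dividends) I = 1.77·e^(−0.0650·4/12) + 1.04·e^(−0.0650·6/12) + 4.78·e^(−0.0650·7/12) = 7.3410
Current forward F = (S − I)·e^(rT) = (177.44 − 7.3410)·e^(0.0650·8/12) = 170.0990 × 1.044286 = 177.6320
Value (long) = (F − K)·e^(−rT) = (177.6320 − 155.31) × 0.957592 = 21.3754
Short position value = −(long value) = -€21.38

-€21.38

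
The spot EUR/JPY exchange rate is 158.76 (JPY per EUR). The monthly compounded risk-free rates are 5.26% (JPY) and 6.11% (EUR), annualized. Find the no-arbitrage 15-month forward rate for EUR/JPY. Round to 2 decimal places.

157.09

By covered interest parity, F = S · (1+r_JPY/12)^(12T) / (1+r_EUR/12)^(12T)
= 158.76 × 1.067806 / 1.079158 = 158.76 × 0.989481
F = 157.09 JPY per EUR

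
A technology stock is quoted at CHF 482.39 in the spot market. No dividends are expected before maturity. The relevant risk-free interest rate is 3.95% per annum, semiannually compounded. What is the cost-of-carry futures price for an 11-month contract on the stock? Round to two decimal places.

CHF 500.00

F = S · (1+r/2)^(2T)
= 482.39 × 1.036506
F = CHF 500.00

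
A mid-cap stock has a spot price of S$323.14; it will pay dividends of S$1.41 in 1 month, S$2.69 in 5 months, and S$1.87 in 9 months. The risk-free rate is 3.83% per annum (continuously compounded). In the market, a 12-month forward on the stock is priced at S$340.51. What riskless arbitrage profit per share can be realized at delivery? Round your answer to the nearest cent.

S$10.85 per share

PV(dividends) I = 1.41·e^(−0.0383·1/12) + 2.69·e^(−0.0383·5/12) + 1.87·e^(−0.0383·9/12) = 5.8700
Fair forward F* = (S − I)·e^(rT) = (323.14 − 5.8700)·e^0.038300 = 317.2700 × 1.039043 = 329.6572
Market S$340.51 > fair 329.6572: forward overpriced → cash-and-carry (borrow at r, buy the stock and collect the dividends, short the forward).
Profit at T = |F_mkt − F*| = |340.51 − 329.6572| = S$10.85 per share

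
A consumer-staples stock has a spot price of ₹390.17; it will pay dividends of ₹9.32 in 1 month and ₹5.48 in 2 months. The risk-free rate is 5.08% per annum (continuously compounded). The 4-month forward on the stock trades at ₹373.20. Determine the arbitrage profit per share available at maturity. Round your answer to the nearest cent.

PV(dividends) I = 9.32·e^(−0.0508·1/12) + 5.48·e^(−0.0508·2/12) = 14.7144
Fair forward F* = (S − I)·e^(rT) = (390.17 − 14.7144)·e^0.016933 = 375.4556 × 1.017077 = 381.8673
Market ₹373.20 < fair 381.8673: forward underpriced → reverse cash-and-carry (short the stock, invest proceeds at r, pay the dividends, go long the forward).
Profit at T = |F_mkt − F*| = |373.20 − 381.8673| = ₹8.67 per share

₹8.67 per share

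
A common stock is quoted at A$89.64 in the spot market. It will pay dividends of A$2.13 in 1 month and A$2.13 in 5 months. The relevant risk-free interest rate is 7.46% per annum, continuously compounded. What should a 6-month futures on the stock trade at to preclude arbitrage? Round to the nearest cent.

A$88.71

PV(dividends) I = 2.13·e^(−0.0746·1/12) + 2.13·e^(−0.0746·5/12)
I = 2.1168 + 2.0648 = 4.1816
F = (S − I)·e^(rT) = (89.64 − 4.1816) · e^(0.0746·6/12)
= 85.4584 · e^0.037300 = 85.4584 × 1.038004 = A$88.71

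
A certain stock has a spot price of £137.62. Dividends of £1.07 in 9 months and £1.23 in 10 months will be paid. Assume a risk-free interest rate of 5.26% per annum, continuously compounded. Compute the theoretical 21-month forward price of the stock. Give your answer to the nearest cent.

PV(dividends) I = 1.07·e^(−0.0526·9/12) + 1.23·e^(−0.0526·10/12)
I = 1.0286 + 1.1772 = 2.2058
F = (S − I)·e^(rT) = (137.62 − 2.2058) · e^(0.0526·21/12)
= 135.4142 · e^0.092050 = 135.4142 × 1.096420 = £148.47

£148.47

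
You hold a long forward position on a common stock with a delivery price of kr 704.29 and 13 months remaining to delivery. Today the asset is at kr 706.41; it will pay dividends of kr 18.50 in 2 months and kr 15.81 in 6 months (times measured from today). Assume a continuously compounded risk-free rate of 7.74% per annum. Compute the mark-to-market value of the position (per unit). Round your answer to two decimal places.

PV(remaining dividends) I = 18.50·e^(−0.0774·2/12) + 15.81·e^(−0.0774·6/12) = 33.4727
Current forward F = (S − I)·e^(rT) = (706.41 − 33.4727)·e^(0.0774·13/12) = 672.9373 × 1.087466 = 731.7964
Value (long) = (F − K)·e^(−rT) = (731.7964 − 704.29) × 0.919569 = 25.2940
Value = kr 25.29

kr 25.29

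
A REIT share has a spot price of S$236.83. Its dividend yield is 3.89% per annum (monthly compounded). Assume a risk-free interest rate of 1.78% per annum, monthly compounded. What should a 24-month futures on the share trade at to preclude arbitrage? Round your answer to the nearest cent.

S$227.07

F = S · (1+r/12)^(12T) / (1+q/12)^(12T)
= 236.83 × 1.036214 / 1.080770 = 236.83 × 0.958774
F = S$227.07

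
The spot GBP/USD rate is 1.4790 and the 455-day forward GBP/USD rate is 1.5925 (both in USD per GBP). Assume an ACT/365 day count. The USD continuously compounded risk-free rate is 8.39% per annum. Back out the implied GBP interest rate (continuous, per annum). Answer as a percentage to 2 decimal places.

2.46%

F = S·e^((r_USD − r_GBP)T) ⇒ r_GBP = r_USD − ln(F/S)/T
ln(1.5925/1.4790) = 0.073939; /(455/365) = 0.059314
r_GBP = 0.0839 − 0.059314 = 0.024586
r_GBP = 2.46%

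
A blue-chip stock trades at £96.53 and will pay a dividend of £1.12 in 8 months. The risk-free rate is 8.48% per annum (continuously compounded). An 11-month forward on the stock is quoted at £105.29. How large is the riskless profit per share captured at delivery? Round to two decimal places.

PV(dividends) I = 1.12·e^(−0.0848·8/12) = 1.0584
Fair forward F* = (S − I)·e^(rT) = (96.53 − 1.0584)·e^0.077733 = 95.4716 × 1.080834 = 103.1890
Market £105.29 > fair 103.1890: forward overpriced → cash-and-carry (borrow at r, buy the stock and collect the dividends, short the forward).
Profit at T = |F_mkt − F*| = |105.29 − 103.1890| = £2.10 per share

£2.10 per share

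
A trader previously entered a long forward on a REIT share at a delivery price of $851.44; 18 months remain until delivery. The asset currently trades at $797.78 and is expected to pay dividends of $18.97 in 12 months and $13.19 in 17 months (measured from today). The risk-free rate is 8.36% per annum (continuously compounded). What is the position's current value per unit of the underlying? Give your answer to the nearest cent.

$17.52

PV(remaining dividends) I = 18.97·e^(−0.0836·12/12) + 13.19·e^(−0.0836·17/12) = 29.1654
Current forward F = (S − I)·e^(rT) = (797.78 − 29.1654)·e^(0.0836·18/12) = 768.6146 × 1.133602 = 871.3030
Value (long) = (F − K)·e^(−rT) = (871.3030 − 851.44) × 0.882144 = 17.5220
Value = $17.52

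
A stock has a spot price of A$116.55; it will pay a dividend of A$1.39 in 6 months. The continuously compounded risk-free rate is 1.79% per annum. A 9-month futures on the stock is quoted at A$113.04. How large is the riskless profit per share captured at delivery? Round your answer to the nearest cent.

PV(dividends) I = 1.39·e^(−0.0179·6/12) = 1.3776
Fair futures F* = (S − I)·e^(rT) = (116.55 − 1.3776)·e^0.013425 = 115.1724 × 1.013516 = 116.7291
Market A$113.04 < fair 116.7291: forward underpriced → reverse cash-and-carry (short the stock, invest proceeds at r, pay the dividends, go long the forward).
Profit at T = |F_mkt − F*| = |113.04 − 116.7291| = A$3.69 per share

A$3.69 per share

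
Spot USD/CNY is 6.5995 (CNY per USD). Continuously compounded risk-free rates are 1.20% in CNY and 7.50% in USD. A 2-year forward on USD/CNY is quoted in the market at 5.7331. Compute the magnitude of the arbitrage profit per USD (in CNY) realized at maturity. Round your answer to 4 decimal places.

0.0851 per USD (in CNY)

Fair forward: F* = S·e^(carry·T), with carry = (r_CNY − r_USD) = 0.0120 − 0.0750 = -0.0630
F* = 6.5995 · e^(-0.0630 × 2) = 6.5995 · e^-0.126000 = 6.5995 × 0.881615 = 5.8182
Market 5.7331 < fair 5.8182: forward underpriced → reverse cash-and-carry (short spot, go long the forward).
At maturity, profit = |F_mkt − F*| = |5.7331 − 5.8182| = 0.0851 per USD (in CNY)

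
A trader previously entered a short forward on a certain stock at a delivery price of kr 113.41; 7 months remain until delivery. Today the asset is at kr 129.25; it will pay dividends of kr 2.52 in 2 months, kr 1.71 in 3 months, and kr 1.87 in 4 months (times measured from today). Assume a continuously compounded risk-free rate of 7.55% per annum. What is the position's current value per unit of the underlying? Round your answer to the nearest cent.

PV(remaining dividends) I = 2.52·e^(−0.0755·2/12) + 1.71·e^(−0.0755·3/12) + 1.87·e^(−0.0755·4/12) = 5.9900
Current forward F = (S − I)·e^(rT) = (129.25 − 5.9900)·e^(0.0755·7/12) = 123.2600 × 1.045026 = 128.8099
Value (long) = (F − K)·e^(−rT) = (128.8099 − 113.41) × 0.956914 = 14.7364
Short position value = −(long value) = -kr 14.74

-kr 14.74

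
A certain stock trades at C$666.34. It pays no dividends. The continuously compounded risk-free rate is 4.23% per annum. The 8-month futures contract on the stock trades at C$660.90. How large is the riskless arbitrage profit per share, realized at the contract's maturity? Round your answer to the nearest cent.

Fair futures: F* = S·e^(carry·T), with carry = r = 0.0423
F* = 666.34 · e^(0.0423 × 8/12) = 666.34 · e^0.028200 = 666.34 × 1.028601 = C$685.3980
Market C$660.90 < fair C$685.3980: forward underpriced → reverse cash-and-carry (short spot, go long the forward).
At maturity, profit = |F_mkt − F*| = |660.90 − 685.3980| = C$24.50 per share

C$24.50 per share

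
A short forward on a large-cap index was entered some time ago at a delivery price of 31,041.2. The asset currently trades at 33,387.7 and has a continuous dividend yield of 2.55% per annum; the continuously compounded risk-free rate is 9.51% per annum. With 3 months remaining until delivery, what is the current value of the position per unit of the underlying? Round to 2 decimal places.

-2863.63

Current fair forward for the remaining 3 months: F = S·e^((r − q)·T), (r − q) = 0.0951 − 0.0255 = 0.0696
F = 33387.7 · e^(0.0696 × 3/12) = 33387.7 × 1.01755226 = 33973.7296
Value of long forward = (F − K)·e^(−rT) = (33973.7296 − 31041.2) · e^(−0.0951·3/12)
= 2932.5296 × 0.97650540 = 2863.63
Short position value = −(long value) = -2863.63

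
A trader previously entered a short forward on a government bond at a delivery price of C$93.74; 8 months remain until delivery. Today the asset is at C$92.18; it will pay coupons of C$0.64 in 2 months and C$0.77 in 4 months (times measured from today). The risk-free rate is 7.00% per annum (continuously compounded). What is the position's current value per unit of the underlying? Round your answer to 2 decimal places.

PV(remaining coupons) I = 0.64·e^(−0.0700·2/12) + 0.77·e^(−0.0700·4/12) = 1.3848
Current forward F = (S − I)·e^(rT) = (92.18 − 1.3848)·e^(0.0700·8/12) = 90.7952 × 1.047773 = 95.1328
Value (long) = (F − K)·e^(−rT) = (95.1328 − 93.74) × 0.954405 = 1.3293
Short position value = −(long value) = -C$1.33

-C$1.33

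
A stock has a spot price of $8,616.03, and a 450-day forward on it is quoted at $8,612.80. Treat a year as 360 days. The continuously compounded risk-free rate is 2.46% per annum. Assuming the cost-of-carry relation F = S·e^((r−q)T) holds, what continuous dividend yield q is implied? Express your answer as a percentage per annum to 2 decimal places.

2.49%

From F = S·e^((r−q)T): (r − q) = ln(F/S)/T
ln(8612.80/8616.03) = ln(0.999625) = -0.000375
(r − q) = -0.000375 / (450/360) = -0.000300
q = r − ln(F/S)/T = 0.0246 + 0.000300 = 0.024900
q = 2.49%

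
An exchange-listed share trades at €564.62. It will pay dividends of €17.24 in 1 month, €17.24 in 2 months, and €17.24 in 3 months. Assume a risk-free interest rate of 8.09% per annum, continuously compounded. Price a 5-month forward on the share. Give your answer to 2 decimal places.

PV(dividends) I = 17.24·e^(−0.0809·1/12) + 17.24·e^(−0.0809·2/12) + 17.24·e^(−0.0809·3/12)
I = 17.1242 + 17.0091 + 16.8948 = 51.0281
F = (S − I)·e^(rT) = (564.62 − 51.0281) · e^(0.0809·5/12)
= 513.5919 · e^0.033708 = 513.5919 × 1.034283 = €531.20

€531.20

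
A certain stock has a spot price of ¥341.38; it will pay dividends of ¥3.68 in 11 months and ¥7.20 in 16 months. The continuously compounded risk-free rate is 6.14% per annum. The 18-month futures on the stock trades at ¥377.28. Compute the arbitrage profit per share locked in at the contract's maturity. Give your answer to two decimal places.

¥14.05 per share

PV(dividends) I = 3.68·e^(−0.0614·11/12) + 7.20·e^(−0.0614·16/12) = 10.1126
Fair futures F* = (S − I)·e^(rT) = (341.38 − 10.1126)·e^0.092100 = 331.2674 × 1.096474 = 363.2261
Market ¥377.28 > fair 363.2261: forward overpriced → cash-and-carry (borrow at r, buy the stock and collect the dividends, short the forward).
Profit at T = |F_mkt − F*| = |377.28 − 363.2261| = ¥14.05 per share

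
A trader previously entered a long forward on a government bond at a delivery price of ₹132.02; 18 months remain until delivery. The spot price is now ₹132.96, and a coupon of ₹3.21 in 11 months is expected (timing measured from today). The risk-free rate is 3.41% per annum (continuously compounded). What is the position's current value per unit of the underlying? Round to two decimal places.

₹4.41

PV(remaining coupons) I = 3.21·e^(−0.0341·11/12) = 3.1112
Current forward F = (S − I)·e^(rT) = (132.96 − 3.1112)·e^(0.0341·18/12) = 129.8488 × 1.052481 = 136.6634
Value (long) = (F − K)·e^(−rT) = (136.6634 − 132.02) × 0.950136 = 4.4119
Value = ₹4.41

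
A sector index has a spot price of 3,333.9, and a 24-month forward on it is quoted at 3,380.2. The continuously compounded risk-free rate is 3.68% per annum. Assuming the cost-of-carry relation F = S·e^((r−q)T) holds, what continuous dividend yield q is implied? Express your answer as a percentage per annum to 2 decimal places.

2.99%

From F = S·e^((r−q)T): (r − q) = ln(F/S)/T
ln(3380.2/3333.9) = ln(1.013888) = 0.013792
(r − q) = 0.013792 / (24/12) = 0.006896
q = r − ln(F/S)/T = 0.0368 − 0.006896 = 0.029904
q = 2.99%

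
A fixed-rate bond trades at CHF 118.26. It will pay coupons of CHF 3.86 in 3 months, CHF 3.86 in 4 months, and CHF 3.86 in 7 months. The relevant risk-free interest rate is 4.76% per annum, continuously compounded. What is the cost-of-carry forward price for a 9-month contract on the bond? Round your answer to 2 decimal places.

PV(coupons) I = 3.86·e^(−0.0476·3/12) + 3.86·e^(−0.0476·4/12) + 3.86·e^(−0.0476·7/12)
I = 3.8143 + 3.7992 + 3.7543 = 11.3678
F = (S − I)·e^(rT) = (118.26 − 11.3678) · e^(0.0476·9/12)
= 106.8922 · e^0.035700 = 106.8922 × 1.036345 = CHF 110.78

CHF 110.78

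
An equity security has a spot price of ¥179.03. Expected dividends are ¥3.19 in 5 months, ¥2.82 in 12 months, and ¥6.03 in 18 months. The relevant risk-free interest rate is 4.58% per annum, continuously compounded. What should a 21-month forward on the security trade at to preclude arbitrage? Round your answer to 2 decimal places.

PV(dividends) I = 3.19·e^(−0.0458·5/12) + 2.82·e^(−0.0458·12/12) + 6.03·e^(−0.0458·18/12)
I = 3.1297 + 2.6938 + 5.6296 = 11.4531
F = (S − I)·e^(rT) = (179.03 − 11.4531) · e^(0.0458·21/12)
= 167.5769 · e^0.080150 = 167.5769 × 1.083450 = ¥181.56

¥181.56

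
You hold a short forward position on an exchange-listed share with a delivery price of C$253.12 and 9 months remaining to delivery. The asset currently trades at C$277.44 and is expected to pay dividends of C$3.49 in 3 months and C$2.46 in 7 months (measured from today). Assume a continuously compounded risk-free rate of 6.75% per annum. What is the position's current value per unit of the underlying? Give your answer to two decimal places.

PV(remaining dividends) I = 3.49·e^(−0.0675·3/12) + 2.46·e^(−0.0675·7/12) = 5.7966
Current forward F = (S − I)·e^(rT) = (277.44 − 5.7966)·e^(0.0675·9/12) = 271.6434 × 1.051928 = 285.7493
Value (long) = (F − K)·e^(−rT) = (285.7493 − 253.12) × 0.950635 = 31.0186
Short position value = −(long value) = -C$31.02

-C$31.02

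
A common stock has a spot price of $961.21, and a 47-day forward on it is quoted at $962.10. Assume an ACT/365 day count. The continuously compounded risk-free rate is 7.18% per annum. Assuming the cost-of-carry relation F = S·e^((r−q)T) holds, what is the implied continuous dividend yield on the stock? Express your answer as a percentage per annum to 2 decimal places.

From F = S·e^((r−q)T): (r − q) = ln(F/S)/T
ln(962.10/961.21) = ln(1.000926) = 0.000926
(r − q) = 0.000926 / (47/365) = 0.007191
q = r − ln(F/S)/T = 0.0718 − 0.007191 = 0.064609
q = 6.46%

6.46%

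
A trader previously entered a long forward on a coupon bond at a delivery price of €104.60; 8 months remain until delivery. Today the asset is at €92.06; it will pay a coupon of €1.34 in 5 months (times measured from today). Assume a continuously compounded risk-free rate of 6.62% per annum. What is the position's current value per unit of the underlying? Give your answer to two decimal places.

PV(remaining coupons) I = 1.34·e^(−0.0662·5/12) = 1.3035
Current forward F = (S − I)·e^(rT) = (92.06 − 1.3035)·e^(0.0662·8/12) = 90.7565 × 1.045122 = 94.8516
Value (long) = (F − K)·e^(−rT) = (94.8516 − 104.60) × 0.956826 = -9.3275
Value = -€9.33

-€9.33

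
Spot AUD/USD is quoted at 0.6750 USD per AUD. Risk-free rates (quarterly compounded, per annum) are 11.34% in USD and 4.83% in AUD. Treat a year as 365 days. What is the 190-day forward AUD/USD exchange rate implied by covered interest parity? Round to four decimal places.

0.6978

By covered interest parity, F = S · (1+r_USD/4)^(4T) / (1+r_AUD/4)^(4T)
= 0.6750 × 1.059936 / 1.025307 = 0.6750 × 1.033774
F = 0.6978 USD per AUD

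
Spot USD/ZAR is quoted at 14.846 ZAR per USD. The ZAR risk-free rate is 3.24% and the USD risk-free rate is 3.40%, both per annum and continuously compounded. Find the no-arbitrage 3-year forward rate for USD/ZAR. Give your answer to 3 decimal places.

F = S·e^((r_ZAR − r_USD)T) = 14.846 · e^((0.0324 − 0.0340) × 3)
= 14.846 · e^-0.004800 = 14.846 × 0.995212
F = 14.775 ZAR per USD

14.775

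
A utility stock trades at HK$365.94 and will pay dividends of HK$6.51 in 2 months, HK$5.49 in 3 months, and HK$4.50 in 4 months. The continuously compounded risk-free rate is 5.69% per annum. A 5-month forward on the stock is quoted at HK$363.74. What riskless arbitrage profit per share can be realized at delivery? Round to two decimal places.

HK$5.69 per share

PV(dividends) I = 6.51·e^(−0.0569·2/12) + 5.49·e^(−0.0569·3/12) + 4.50·e^(−0.0569·4/12) = 16.2765
Fair forward F* = (S − I)·e^(rT) = (365.94 − 16.2765)·e^0.023708 = 349.6635 × 1.023991 = 358.0523
Market HK$363.74 > fair 358.0523: forward overpriced → cash-and-carry (borrow at r, buy the stock and collect the dividends, short the forward).
Profit at T = |F_mkt − F*| = |363.74 − 358.0523| = HK$5.69 per share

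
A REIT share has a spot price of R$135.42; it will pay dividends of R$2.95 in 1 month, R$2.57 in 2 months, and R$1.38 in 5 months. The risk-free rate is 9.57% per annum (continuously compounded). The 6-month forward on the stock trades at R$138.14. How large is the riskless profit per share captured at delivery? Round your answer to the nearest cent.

PV(dividends) I = 2.95·e^(−0.0957·1/12) + 2.57·e^(−0.0957·2/12) + 1.38·e^(−0.0957·5/12) = 6.7820
Fair forward F* = (S − I)·e^(rT) = (135.42 − 6.7820)·e^0.047850 = 128.6380 × 1.049013 = 134.9429
Market R$138.14 > fair 134.9429: forward overpriced → cash-and-carry (borrow at r, buy the stock and collect the dividends, short the forward).
Profit at T = |F_mkt − F*| = |138.14 − 134.9429| = R$3.20 per share

R$3.20 per share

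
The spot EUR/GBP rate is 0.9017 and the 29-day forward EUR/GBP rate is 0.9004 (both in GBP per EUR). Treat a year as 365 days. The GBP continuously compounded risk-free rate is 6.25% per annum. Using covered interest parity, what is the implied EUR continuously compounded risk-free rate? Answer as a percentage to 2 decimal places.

F = S·e^((r_GBP − r_EUR)T) ⇒ r_EUR = r_GBP − ln(F/S)/T
ln(0.9004/0.9017) = -0.001443; /(29/365) = -0.018162
r_EUR = 0.0625 + 0.018162 = 0.080662
r_EUR = 8.07%

8.07%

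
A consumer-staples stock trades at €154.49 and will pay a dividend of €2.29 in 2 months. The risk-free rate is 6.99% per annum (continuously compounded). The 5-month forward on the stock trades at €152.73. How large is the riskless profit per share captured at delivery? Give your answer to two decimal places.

€4.00 per share

PV(dividends) I = 2.29·e^(−0.0699·2/12) = 2.2635
Fair forward F* = (S − I)·e^(rT) = (154.49 − 2.2635)·e^0.029125 = 152.2265 × 1.029553 = 156.7252
Market €152.73 < fair 156.7252: forward underpriced → reverse cash-and-carry (short the stock, invest proceeds at r, pay the dividends, go long the forward).
Profit at T = |F_mkt − F*| = |152.73 − 156.7252| = €4.00 per share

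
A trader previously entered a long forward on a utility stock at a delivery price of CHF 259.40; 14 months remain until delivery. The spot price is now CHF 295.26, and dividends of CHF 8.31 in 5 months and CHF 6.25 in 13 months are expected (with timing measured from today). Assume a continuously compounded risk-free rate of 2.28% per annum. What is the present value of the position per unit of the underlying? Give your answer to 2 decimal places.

CHF 28.34

PV(remaining dividends) I = 8.31·e^(−0.0228·5/12) + 6.25·e^(−0.0228·13/12) = 14.3289
Current forward F = (S − I)·e^(rT) = (295.26 − 14.3289)·e^(0.0228·14/12) = 280.9311 × 1.026957 = 288.5042
Value (long) = (F − K)·e^(−rT) = (288.5042 − 259.40) × 0.973751 = 28.3402
Value = CHF 28.34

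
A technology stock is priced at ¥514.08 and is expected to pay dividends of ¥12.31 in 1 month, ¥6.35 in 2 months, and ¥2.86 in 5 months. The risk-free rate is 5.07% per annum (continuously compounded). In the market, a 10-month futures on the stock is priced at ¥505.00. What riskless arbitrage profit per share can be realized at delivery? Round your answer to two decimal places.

PV(dividends) I = 12.31·e^(−0.0507·1/12) + 6.35·e^(−0.0507·2/12) + 2.86·e^(−0.0507·5/12) = 21.3549
Fair futures F* = (S − I)·e^(rT) = (514.08 − 21.3549)·e^0.042250 = 492.7251 × 1.043155 = 513.9887
Market ¥505.00 < fair 513.9887: forward underpriced → reverse cash-and-carry (short the stock, invest proceeds at r, pay the dividends, go long the forward).
Profit at T = |F_mkt − F*| = |505.00 − 513.9887| = ¥8.99 per share

¥8.99 per share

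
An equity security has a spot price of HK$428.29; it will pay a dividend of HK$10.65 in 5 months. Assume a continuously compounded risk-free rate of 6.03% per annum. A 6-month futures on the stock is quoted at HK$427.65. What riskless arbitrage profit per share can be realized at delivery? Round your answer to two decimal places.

HK$3.05 per share

PV(dividends) I = 10.65·e^(−0.0603·5/12) = 10.3858
Fair futures F* = (S − I)·e^(rT) = (428.29 − 10.3858)·e^0.030150 = 417.9042 × 1.030609 = 430.6958
Market HK$427.65 < fair 430.6958: forward underpriced → reverse cash-and-carry (short the stock, invest proceeds at r, pay the dividends, go long the forward).
Profit at T = |F_mkt − F*| = |427.65 − 430.6958| = HK$3.05 per share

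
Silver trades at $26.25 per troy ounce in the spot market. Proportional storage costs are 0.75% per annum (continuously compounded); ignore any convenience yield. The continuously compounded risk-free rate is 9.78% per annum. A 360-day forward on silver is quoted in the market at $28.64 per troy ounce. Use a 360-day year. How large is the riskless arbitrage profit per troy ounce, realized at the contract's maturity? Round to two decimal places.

$0.52 per troy ounce

Fair forward: F* = S·e^(carry·T), with carry = (r + u) = 0.0978 + 0.0075 = 0.1053
F* = 26.25 · e^(0.1053 × 360/360) = 26.25 · e^0.105300 = 26.25 × 1.111044 = $29.1649
Market $28.64 < fair $29.1649: forward underpriced → reverse cash-and-carry (short spot, go long the forward).
At maturity, profit = |F_mkt − F*| = |28.64 − 29.1649| = $0.52 per troy ounce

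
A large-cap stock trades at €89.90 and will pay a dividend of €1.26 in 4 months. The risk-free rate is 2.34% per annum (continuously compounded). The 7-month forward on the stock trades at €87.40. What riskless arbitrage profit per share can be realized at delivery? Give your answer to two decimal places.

€2.47 per share

PV(dividends) I = 1.26·e^(−0.0234·4/12) = 1.2502
Fair forward F* = (S − I)·e^(rT) = (89.90 − 1.2502)·e^0.013650 = 88.6498 × 1.013744 = 89.8682
Market €87.40 < fair 89.8682: forward underpriced → reverse cash-and-carry (short the stock, invest proceeds at r, pay the dividends, go long the forward).
Profit at T = |F_mkt − F*| = |87.40 − 89.8682| = €2.47 per share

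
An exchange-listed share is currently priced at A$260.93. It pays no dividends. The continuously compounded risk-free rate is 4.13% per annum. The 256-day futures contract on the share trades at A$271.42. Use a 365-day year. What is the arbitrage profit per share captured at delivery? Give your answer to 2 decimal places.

Fair futures: F* = S·e^(carry·T), with carry = r = 0.0413
F* = 260.93 · e^(0.0413 × 256/365) = 260.93 · e^0.028967 = 260.93 × 1.029391 = A$268.5990
Market A$271.42 > fair A$268.5990: forward overpriced → cash-and-carry (buy spot, short the forward).
At maturity, profit = |F_mkt − F*| = |271.42 − 268.5990| = A$2.82 per share

A$2.82 per share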